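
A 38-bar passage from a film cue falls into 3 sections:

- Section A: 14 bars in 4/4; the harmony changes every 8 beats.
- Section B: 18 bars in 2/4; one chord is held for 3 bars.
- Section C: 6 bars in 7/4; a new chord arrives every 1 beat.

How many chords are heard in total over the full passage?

55 chords

A has 56 beats and chords last 8 each, so 7 chords.
B has 36 beats and chords last 6 each, so 6 chords.
C has 42 beats and chords last 1 each, so 42 chords.
Total: 7 + 6 + 42 = 55.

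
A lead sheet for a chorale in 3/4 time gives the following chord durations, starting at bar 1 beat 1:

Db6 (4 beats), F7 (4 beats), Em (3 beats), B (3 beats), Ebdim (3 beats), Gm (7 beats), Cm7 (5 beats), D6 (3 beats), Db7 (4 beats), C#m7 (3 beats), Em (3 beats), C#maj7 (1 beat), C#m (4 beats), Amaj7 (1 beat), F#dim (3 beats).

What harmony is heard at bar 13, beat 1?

Beat 1 of bar 13 is beat (13−1)×3 + 1 = 37 overall.
Running totals: Db6 ends at 4, F7 ends at 8, Em ends at 11, B ends at 14, Ebdim ends at 17, Gm ends at 24, Cm7 ends at 29, D6 ends at 32, Db7 ends at 36, C#m7 ends at 39.
Beat 37 falls within C#m7.

C#m7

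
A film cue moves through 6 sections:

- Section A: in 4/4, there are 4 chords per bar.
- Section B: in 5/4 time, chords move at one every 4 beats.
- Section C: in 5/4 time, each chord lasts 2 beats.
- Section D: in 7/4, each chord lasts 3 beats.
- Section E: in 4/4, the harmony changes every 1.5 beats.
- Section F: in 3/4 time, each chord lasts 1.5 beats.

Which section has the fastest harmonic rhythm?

Section A

A: 4 beats/bar ÷ 1 beat/chord = 4 chords/bar.
B: 5 beats/bar ÷ 4 beats/chord = 1.25 chords/bar.
C: 5 beats/bar ÷ 2 beats/chord = 2.5 chords/bar.
D: 7 beats/bar ÷ 3 beats/chord = 7/3 chords/bar.
E: 4 beats/bar ÷ 1.5 beats/chord = 8/3 chords/bar.
F: 3 beats/bar ÷ 1.5 beats/chord = 2 chords/bar.
Fastest is A at 4 chords/bar.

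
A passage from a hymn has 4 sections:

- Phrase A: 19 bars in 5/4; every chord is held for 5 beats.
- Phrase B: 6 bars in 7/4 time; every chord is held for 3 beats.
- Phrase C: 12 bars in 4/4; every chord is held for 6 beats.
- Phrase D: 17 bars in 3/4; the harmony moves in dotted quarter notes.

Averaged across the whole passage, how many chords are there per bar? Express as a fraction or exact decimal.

A: 19 bars of 5 beats is 95 beats; at 5 beats each that's 19 chords.
B: 6 bars of 7 beats is 42 beats; at 3 beats each that's 14 chords.
C: 12 bars of 4 beats is 48 beats; at 6 beats each that's 8 chords.
D: 17 bars of 3 beats is 51 beats; at 1.5 beats each that's 34 chords.
Overall: 75 chords over 54 bars → 75/54 = 25/18 chords per bar.

25/18 chords per bar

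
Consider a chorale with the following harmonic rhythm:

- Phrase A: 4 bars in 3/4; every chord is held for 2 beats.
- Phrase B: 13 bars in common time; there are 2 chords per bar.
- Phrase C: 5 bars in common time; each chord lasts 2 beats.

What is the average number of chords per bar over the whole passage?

A: 4 bars of 3 beats is 12 beats; at 2 beats each that's 6 chords.
B: 13 bars of 4 beats is 52 beats; at 2 beats each that's 26 chords.
C: 5 bars of 4 beats is 20 beats; at 2 beats each that's 10 chords.
Overall: 42 chords over 22 bars → 42/22 = 21/11 chords per bar.

21/11 chords per bar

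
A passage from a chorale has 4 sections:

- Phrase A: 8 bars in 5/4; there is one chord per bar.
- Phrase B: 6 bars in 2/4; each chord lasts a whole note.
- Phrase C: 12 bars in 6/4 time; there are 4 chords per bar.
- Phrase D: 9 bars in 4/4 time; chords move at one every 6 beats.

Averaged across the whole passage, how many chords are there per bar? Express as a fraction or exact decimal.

13/7 chords per bar

A: 8 × 5 = 40 beats ÷ 5 = 8 chords.
B: 6 × 2 = 12 beats ÷ 4 = 3 chords.
C: 12 × 6 = 72 beats ÷ 1.5 = 48 chords.
D: 9 × 4 = 36 beats ÷ 6 = 6 chords.
Overall: 65 chords over 35 bars → 65/35 = 13/7 chords per bar.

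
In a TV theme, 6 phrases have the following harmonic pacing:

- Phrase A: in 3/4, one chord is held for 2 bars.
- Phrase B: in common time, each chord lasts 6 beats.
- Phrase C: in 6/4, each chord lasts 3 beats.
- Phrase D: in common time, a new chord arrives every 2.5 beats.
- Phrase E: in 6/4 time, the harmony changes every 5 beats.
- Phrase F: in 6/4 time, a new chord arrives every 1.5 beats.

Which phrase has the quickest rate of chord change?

A: 3/6 = 0.5 chords/bar.
B: 4/6 = 2/3 chords/bar.
C: 6/3 = 2 chords/bar.
D: 4/2.5 = 1.6 chords/bar.
E: 6/5 = 1.2 chords/bar.
F: 6/1.5 = 4 chords/bar.
Fastest is F at 4 chords/bar.

Phrase F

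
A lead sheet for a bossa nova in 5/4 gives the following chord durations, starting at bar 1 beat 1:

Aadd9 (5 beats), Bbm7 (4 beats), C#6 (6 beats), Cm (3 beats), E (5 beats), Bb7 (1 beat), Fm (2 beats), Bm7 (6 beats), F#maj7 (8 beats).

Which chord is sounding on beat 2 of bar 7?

Beat 2 of bar 7 is beat (7−1)×5 + 2 = 32 overall.
Running totals: Aadd9 ends at 5, Bbm7 ends at 9, C#6 ends at 15, Cm ends at 18, E ends at 23, Bb7 ends at 24, Fm ends at 26, Bm7 ends at 32.
Beat 32 falls within Bm7.

Bm7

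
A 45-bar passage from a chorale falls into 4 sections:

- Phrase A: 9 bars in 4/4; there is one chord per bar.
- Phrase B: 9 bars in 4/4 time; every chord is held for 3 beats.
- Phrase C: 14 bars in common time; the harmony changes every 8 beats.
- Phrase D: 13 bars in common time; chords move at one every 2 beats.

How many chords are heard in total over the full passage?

A: 9·4 = 36 beats, 36/4 = 9 chords.
B: 9·4 = 36 beats, 36/3 = 12 chords.
C: 14·4 = 56 beats, 56/8 = 7 chords.
D: 13·4 = 52 beats, 52/2 = 26 chords.
Total: 9 + 12 + 7 + 26 = 54.

54 chords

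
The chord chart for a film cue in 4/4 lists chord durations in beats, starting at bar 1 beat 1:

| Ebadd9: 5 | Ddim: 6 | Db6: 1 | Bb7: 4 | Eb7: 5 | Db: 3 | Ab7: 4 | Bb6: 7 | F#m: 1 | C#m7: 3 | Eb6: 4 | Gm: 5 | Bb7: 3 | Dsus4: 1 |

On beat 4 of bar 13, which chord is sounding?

Dsus4

Beat 4 of bar 13 is beat (13−1)×4 + 4 = 52 overall.
Running totals: Ebadd9 ends at 5, Ddim ends at 11, Db6 ends at 12, Bb7 ends at 16, Eb7 ends at 21, Db ends at 24, Ab7 ends at 28, Bb6 ends at 35, F#m ends at 36, C#m7 ends at 39, Eb6 ends at 43, Gm ends at 48, Bb7 ends at 51, Dsus4 ends at 52.
Beat 52 falls within Dsus4.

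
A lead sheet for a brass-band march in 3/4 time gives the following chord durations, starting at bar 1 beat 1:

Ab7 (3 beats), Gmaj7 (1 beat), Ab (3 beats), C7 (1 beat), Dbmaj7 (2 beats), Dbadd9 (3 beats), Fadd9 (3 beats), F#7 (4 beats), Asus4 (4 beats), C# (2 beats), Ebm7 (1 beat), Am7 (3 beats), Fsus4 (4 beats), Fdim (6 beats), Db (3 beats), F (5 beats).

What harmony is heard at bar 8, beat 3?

Asus4

Beat 3 of bar 8 is beat (8−1)×3 + 3 = 24 overall.
Running totals: Ab7 ends at 3, Gmaj7 ends at 4, Ab ends at 7, C7 ends at 8, Dbmaj7 ends at 10, Dbadd9 ends at 13, Fadd9 ends at 16, F#7 ends at 20, Asus4 ends at 24.
Beat 24 falls within Asus4.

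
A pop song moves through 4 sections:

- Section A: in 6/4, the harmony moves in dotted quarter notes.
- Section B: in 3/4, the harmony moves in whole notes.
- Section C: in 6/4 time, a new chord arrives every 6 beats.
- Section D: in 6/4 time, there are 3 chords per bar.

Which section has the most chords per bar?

Section A

A: each chord is 1.5 beats in 6/4, so 4 per bar.
B: each chord is 4 beats in 3/4, so 0.75 per bar.
C: each chord is 6 beats in 6/4, so 1 per bar.
D: each chord is 2 beats in 6/4, so 3 per bar.
Fastest is A at 4 chords/bar.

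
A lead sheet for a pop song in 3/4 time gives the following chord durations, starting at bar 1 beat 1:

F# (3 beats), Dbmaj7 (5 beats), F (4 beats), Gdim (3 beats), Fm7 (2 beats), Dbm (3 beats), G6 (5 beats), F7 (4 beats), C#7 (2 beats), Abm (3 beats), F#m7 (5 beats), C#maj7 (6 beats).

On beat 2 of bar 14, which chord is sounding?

Beat 2 of bar 14 is beat (14−1)×3 + 2 = 41 overall.
Running totals: F# ends at 3, Dbmaj7 ends at 8, F ends at 12, Gdim ends at 15, Fm7 ends at 17, Dbm ends at 20, G6 ends at 25, F7 ends at 29, C#7 ends at 31, Abm ends at 34, F#m7 ends at 39, C#maj7 ends at 45.
Beat 41 falls within C#maj7.

C#maj7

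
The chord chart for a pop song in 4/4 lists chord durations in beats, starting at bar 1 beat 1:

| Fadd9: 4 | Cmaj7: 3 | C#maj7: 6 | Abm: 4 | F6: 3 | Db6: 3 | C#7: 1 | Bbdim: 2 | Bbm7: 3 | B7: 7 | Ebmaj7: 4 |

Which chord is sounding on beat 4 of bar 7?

Beat 4 of bar 7 is beat (7−1)×4 + 4 = 28 overall.
Running totals: Fadd9 ends at 4, Cmaj7 ends at 7, C#maj7 ends at 13, Abm ends at 17, F6 ends at 20, Db6 ends at 23, C#7 ends at 24, Bbdim ends at 26, Bbm7 ends at 29.
Beat 28 falls within Bbm7.

Bbm7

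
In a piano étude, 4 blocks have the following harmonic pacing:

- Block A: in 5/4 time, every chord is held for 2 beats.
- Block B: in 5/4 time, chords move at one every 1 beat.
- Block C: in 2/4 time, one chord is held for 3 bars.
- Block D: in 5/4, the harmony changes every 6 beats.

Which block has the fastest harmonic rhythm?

A: each chord is 2 beats in 5/4, so 2.5 per bar.
B: each chord is 1 beat in 5/4, so 5 per bar.
C: each chord is 6 beats in 2/4, so 1/3 per bar.
D: each chord is 6 beats in 5/4, so 5/6 per bar.
Fastest is B at 5 chords/bar.

Block B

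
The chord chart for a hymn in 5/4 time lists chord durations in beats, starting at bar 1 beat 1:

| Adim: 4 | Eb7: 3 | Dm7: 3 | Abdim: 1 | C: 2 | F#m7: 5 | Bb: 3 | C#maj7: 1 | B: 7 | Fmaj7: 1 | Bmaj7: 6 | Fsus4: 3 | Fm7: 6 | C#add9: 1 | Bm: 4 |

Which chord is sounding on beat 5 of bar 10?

Bm

Beat 5 of bar 10 is beat (10−1)×5 + 5 = 50 overall.
Running totals: Adim ends at 4, Eb7 ends at 7, Dm7 ends at 10, Abdim ends at 11, C ends at 13, F#m7 ends at 18, Bb ends at 21, C#maj7 ends at 22, B ends at 29, Fmaj7 ends at 30, Bmaj7 ends at 36, Fsus4 ends at 39, Fm7 ends at 45, C#add9 ends at 46, Bm ends at 50.
Beat 50 falls within Bm.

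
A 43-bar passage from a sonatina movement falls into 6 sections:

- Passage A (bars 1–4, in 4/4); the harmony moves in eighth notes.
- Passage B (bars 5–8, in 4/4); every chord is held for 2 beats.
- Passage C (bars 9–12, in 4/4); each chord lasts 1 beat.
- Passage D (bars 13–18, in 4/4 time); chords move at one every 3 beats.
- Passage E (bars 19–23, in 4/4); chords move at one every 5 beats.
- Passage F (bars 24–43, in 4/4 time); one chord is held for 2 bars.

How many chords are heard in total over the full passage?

A has 16 beats and chords last 0.5 each, so 32 chords.
B has 16 beats and chords last 2 each, so 8 chords.
C has 16 beats and chords last 1 each, so 16 chords.
D has 24 beats and chords last 3 each, so 8 chords.
E has 20 beats and chords last 5 each, so 4 chords.
F has 80 beats and chords last 8 each, so 10 chords.
Total: 32 + 8 + 16 + 8 + 4 + 10 = 78.

78 chords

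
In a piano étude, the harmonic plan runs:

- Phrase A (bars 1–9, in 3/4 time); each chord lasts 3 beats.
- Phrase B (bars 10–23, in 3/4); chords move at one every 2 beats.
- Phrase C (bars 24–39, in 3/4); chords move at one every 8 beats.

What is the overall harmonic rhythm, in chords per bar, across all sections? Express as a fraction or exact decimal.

12/13 chords per bar

A: 9 × 3 = 27 beats ÷ 3 = 9 chords.
B: 14 × 3 = 42 beats ÷ 2 = 21 chords.
C: 16 × 3 = 48 beats ÷ 8 = 6 chords.
Overall: 36 chords over 39 bars → 36/39 = 12/13 chords per bar.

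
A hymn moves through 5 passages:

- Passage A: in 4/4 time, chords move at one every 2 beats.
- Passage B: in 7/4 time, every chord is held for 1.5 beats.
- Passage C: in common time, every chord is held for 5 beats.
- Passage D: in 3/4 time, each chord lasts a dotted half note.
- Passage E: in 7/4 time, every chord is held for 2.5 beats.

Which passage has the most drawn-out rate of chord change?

Passage C

A: 4/2 = 2 chords/bar.
B: 7/1.5 = 14/3 chords/bar.
C: 4/5 = 0.8 chords/bar.
D: 3/3 = 1 chord/bar.
E: 7/2.5 = 2.8 chords/bar.
Slowest is C at 0.8 chords/bar.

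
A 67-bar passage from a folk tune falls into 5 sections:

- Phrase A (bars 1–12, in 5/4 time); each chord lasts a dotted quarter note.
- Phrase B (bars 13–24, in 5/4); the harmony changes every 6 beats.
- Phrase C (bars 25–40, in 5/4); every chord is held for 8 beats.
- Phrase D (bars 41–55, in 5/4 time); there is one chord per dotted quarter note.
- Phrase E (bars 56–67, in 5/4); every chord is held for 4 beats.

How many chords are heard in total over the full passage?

A: 12·5 = 60 beats, 60/1.5 = 40 chords.
B: 12·5 = 60 beats, 60/6 = 10 chords.
C: 16·5 = 80 beats, 80/8 = 10 chords.
D: 15·5 = 75 beats, 75/1.5 = 50 chords.
E: 12·5 = 60 beats, 60/4 = 15 chords.
Total: 40 + 10 + 10 + 50 + 15 = 125.

125 chords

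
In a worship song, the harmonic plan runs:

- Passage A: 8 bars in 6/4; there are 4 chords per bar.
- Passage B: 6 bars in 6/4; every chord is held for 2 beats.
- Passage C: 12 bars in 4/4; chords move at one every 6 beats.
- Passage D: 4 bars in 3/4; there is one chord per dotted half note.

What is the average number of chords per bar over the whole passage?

31/15 chords per bar

A: 8 bars of 6 beats is 48 beats; at 1.5 beats each that's 32 chords.
B: 6 bars of 6 beats is 36 beats; at 2 beats each that's 18 chords.
C: 12 bars of 4 beats is 48 beats; at 6 beats each that's 8 chords.
D: 4 bars of 3 beats is 12 beats; at 3 beats each that's 4 chords.
Overall: 62 chords over 30 bars → 62/30 = 31/15 chords per bar.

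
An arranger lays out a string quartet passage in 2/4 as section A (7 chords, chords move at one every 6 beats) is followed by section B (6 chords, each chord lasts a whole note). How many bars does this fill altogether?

33 bars

A: 7 × 6 = 42 beats = 21 bars.
B: 6 × 4 = 24 beats = 12 bars.
Total: 21 + 12 = 33 bars.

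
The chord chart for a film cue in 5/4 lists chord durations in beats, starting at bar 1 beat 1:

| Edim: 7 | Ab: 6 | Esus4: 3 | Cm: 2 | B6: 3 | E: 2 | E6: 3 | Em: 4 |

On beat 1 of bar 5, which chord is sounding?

B6

Beat 1 of bar 5 is beat (5−1)×5 + 1 = 21 overall.
Running totals: Edim ends at 7, Ab ends at 13, Esus4 ends at 16, Cm ends at 18, B6 ends at 21.
Beat 21 falls within B6.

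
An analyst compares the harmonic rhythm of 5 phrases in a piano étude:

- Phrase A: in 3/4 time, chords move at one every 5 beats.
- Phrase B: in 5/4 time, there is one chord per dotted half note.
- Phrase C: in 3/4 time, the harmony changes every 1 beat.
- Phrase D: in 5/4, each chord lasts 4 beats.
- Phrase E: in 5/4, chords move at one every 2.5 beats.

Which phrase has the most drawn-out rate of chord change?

Phrase A

A: 3 beats/bar ÷ 5 beats/chord = 0.6 chords/bar.
B: 5 beats/bar ÷ 3 beats/chord = 5/3 chords/bar.
C: 3 beats/bar ÷ 1 beat/chord = 3 chords/bar.
D: 5 beats/bar ÷ 4 beats/chord = 1.25 chords/bar.
E: 5 beats/bar ÷ 2.5 beats/chord = 2 chords/bar.
Slowest is A at 0.6 chords/bar.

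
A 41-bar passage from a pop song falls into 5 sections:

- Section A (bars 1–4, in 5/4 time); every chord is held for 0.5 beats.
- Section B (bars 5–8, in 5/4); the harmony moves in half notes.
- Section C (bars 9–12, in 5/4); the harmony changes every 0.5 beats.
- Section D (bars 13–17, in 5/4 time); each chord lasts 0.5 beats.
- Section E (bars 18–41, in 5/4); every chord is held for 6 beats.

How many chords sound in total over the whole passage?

A: 4 bars × 5 beats = 20 beats; 0.5 beats/chord → 40 chords.
B: 4 bars × 5 beats = 20 beats; 2 beats/chord → 10 chords.
C: 4 bars × 5 beats = 20 beats; 0.5 beats/chord → 40 chords.
D: 5 bars × 5 beats = 25 beats; 0.5 beats/chord → 50 chords.
E: 24 bars × 5 beats = 120 beats; 6 beats/chord → 20 chords.
Total: 40 + 10 + 40 + 50 + 20 = 160.

160 chords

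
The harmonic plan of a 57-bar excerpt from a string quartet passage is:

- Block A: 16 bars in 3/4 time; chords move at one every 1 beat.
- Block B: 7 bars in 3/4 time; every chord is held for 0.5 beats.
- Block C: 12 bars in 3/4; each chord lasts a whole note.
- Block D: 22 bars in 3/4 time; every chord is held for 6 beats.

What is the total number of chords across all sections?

110 chords

A has 48 beats and chords last 1 each, so 48 chords.
B has 21 beats and chords last 0.5 each, so 42 chords.
C has 36 beats and chords last 4 each, so 9 chords.
D has 66 beats and chords last 6 each, so 11 chords.
Total: 48 + 42 + 9 + 11 = 110.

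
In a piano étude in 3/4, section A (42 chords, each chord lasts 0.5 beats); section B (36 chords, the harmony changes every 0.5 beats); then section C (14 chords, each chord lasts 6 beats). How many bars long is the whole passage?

41 bars

A: 42 × 0.5 = 21 beats = 7 bars.
B: 36 × 0.5 = 18 beats = 6 bars.
C: 14 × 6 = 84 beats = 28 bars.
Total: 7 + 6 + 28 = 41 bars.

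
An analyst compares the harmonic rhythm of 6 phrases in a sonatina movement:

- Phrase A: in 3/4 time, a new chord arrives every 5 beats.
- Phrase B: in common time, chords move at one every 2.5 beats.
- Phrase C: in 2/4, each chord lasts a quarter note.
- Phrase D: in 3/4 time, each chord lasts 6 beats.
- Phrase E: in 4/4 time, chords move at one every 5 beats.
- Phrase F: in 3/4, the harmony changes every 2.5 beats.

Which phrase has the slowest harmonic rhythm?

A: 3 beats/bar ÷ 5 beats/chord = 0.6 chords/bar.
B: 4 beats/bar ÷ 2.5 beats/chord = 1.6 chords/bar.
C: 2 beats/bar ÷ 1 beat/chord = 2 chords/bar.
D: 3 beats/bar ÷ 6 beats/chord = 0.5 chords/bar.
E: 4 beats/bar ÷ 5 beats/chord = 0.8 chords/bar.
F: 3 beats/bar ÷ 2.5 beats/chord = 1.2 chords/bar.
Slowest is D at 0.5 chords/bar.

Phrase D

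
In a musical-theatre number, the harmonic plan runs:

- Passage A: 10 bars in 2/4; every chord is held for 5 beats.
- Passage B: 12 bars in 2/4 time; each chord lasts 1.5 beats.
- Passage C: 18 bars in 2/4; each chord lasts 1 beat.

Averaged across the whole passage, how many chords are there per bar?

1.4 chords per bar

A: 10 bars of 2 beats is 20 beats; at 5 beats each that's 4 chords.
B: 12 bars of 2 beats is 24 beats; at 1.5 beats each that's 16 chords.
C: 18 bars of 2 beats is 36 beats; at 1 beat each that's 36 chords.
Overall: 56 chords over 40 bars → 56/40 = 1.4 chords per bar.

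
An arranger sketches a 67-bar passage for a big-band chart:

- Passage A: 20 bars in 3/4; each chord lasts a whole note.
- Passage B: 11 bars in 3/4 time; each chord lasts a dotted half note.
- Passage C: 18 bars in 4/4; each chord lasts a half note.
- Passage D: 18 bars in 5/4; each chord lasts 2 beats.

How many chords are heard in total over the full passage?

107 chords

A: 20·3 = 60 beats, 60/4 = 15 chords.
B: 11·3 = 33 beats, 33/3 = 11 chords.
C: 18·4 = 72 beats, 72/2 = 36 chords.
D: 18·5 = 90 beats, 90/2 = 45 chords.
Total: 15 + 11 + 36 + 45 = 107.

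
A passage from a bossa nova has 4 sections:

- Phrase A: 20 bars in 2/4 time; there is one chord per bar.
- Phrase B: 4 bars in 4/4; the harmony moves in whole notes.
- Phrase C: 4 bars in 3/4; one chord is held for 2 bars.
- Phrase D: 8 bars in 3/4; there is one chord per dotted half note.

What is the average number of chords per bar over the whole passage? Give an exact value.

17/18 chords per bar

A: 20 bars of 2 beats is 40 beats; at 2 beats each that's 20 chords.
B: 4 bars of 4 beats is 16 beats; at 4 beats each that's 4 chords.
C: 4 bars of 3 beats is 12 beats; at 6 beats each that's 2 chords.
D: 8 bars of 3 beats is 24 beats; at 3 beats each that's 8 chords.
Overall: 34 chords over 36 bars → 34/36 = 17/18 chords per bar.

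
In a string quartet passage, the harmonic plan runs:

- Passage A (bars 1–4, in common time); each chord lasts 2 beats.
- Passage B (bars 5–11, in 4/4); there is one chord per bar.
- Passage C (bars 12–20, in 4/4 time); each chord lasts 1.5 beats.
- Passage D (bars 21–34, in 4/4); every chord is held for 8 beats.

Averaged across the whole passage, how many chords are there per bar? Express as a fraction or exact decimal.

A: 4 bars of 4 beats is 16 beats; at 2 beats each that's 8 chords.
B: 7 bars of 4 beats is 28 beats; at 4 beats each that's 7 chords.
C: 9 bars of 4 beats is 36 beats; at 1.5 beats each that's 24 chords.
D: 14 bars of 4 beats is 56 beats; at 8 beats each that's 7 chords.
Overall: 46 chords over 34 bars → 46/34 = 23/17 chords per bar.

23/17 chords per bar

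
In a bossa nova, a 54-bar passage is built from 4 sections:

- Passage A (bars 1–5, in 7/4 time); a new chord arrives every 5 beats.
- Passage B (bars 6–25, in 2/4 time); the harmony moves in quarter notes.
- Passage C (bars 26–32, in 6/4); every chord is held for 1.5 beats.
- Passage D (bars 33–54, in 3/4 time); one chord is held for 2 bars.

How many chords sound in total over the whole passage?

A: 5 bars × 7 beats = 35 beats; 5 beats/chord → 7 chords.
B: 20 bars × 2 beats = 40 beats; 1 beat/chord → 40 chords.
C: 7 bars × 6 beats = 42 beats; 1.5 beats/chord → 28 chords.
D: 22 bars × 3 beats = 66 beats; 6 beats/chord → 11 chords.
Total: 7 + 40 + 28 + 11 = 86.

86 chords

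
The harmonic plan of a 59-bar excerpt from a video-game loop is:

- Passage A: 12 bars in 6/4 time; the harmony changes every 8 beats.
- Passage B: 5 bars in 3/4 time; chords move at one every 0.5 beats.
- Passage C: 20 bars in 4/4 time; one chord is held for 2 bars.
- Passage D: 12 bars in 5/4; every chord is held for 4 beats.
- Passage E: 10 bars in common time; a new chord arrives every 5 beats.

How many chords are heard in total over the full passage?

A: 12 bars × 6 beats = 72 beats; 8 beats/chord → 9 chords.
B: 5 bars × 3 beats = 15 beats; 0.5 beats/chord → 30 chords.
C: 20 bars × 4 beats = 80 beats; 8 beats/chord → 10 chords.
D: 12 bars × 5 beats = 60 beats; 4 beats/chord → 15 chords.
E: 10 bars × 4 beats = 40 beats; 5 beats/chord → 8 chords.
Total: 9 + 30 + 10 + 15 + 8 = 72.

72 chords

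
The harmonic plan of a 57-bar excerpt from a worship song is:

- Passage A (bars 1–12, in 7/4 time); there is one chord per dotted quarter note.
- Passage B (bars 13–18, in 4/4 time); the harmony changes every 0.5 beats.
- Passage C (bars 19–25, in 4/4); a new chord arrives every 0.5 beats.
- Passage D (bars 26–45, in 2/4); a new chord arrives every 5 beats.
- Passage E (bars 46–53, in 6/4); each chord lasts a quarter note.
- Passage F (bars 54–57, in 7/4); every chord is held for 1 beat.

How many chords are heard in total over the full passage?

244 chords

A has 84 beats and chords last 1.5 each, so 56 chords.
B has 24 beats and chords last 0.5 each, so 48 chords.
C has 28 beats and chords last 0.5 each, so 56 chords.
D has 40 beats and chords last 5 each, so 8 chords.
E has 48 beats and chords last 1 each, so 48 chords.
F has 28 beats and chords last 1 each, so 28 chords.
Total: 56 + 48 + 56 + 8 + 48 + 28 = 244.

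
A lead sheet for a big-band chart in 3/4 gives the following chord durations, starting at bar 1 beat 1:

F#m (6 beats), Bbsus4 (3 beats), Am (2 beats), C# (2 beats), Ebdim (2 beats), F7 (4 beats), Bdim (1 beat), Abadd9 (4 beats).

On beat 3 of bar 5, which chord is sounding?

Beat 3 of bar 5 is beat (5−1)×3 + 3 = 15 overall.
Running totals: F#m ends at 6, Bbsus4 ends at 9, Am ends at 11, C# ends at 13, Ebdim ends at 15.
Beat 15 falls within Ebdim.

Ebdim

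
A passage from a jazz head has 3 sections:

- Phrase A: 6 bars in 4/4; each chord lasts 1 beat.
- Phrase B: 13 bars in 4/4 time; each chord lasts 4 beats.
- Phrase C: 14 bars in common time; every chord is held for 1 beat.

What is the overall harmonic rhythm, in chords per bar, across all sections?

31/11 chords per bar

A: 6 bars of 4 beats is 24 beats; at 1 beat each that's 24 chords.
B: 13 bars of 4 beats is 52 beats; at 4 beats each that's 13 chords.
C: 14 bars of 4 beats is 56 beats; at 1 beat each that's 56 chords.
Overall: 93 chords over 33 bars → 93/33 = 31/11 chords per bar.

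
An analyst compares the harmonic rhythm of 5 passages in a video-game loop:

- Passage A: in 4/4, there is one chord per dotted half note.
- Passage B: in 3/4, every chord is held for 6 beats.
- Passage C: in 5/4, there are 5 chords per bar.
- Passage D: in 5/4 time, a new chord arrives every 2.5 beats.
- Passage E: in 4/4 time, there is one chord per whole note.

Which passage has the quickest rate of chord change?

A: 4 beats/bar ÷ 3 beats/chord = 4/3 chords/bar.
B: 3 beats/bar ÷ 6 beats/chord = 0.5 chords/bar.
C: 5 beats/bar ÷ 1 beat/chord = 5 chords/bar.
D: 5 beats/bar ÷ 2.5 beats/chord = 2 chords/bar.
E: 4 beats/bar ÷ 4 beats/chord = 1 chord/bar.
Fastest is C at 5 chords/bar.

Passage C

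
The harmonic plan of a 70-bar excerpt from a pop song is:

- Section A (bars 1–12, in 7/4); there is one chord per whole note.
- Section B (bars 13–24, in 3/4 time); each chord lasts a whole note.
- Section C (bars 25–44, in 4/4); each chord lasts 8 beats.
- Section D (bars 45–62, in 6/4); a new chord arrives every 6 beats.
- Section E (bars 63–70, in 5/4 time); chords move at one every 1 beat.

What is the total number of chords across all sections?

98 chords

A has 84 beats and chords last 4 each, so 21 chords.
B has 36 beats and chords last 4 each, so 9 chords.
C has 80 beats and chords last 8 each, so 10 chords.
D has 108 beats and chords last 6 each, so 18 chords.
E has 40 beats and chords last 1 each, so 40 chords.
Total: 21 + 9 + 10 + 18 + 40 = 98.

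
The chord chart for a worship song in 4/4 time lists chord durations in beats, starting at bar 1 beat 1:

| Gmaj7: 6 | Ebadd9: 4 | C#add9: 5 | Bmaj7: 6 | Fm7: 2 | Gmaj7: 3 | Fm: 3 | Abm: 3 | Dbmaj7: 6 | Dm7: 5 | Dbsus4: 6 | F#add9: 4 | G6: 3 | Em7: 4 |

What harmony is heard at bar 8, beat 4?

Abm

Beat 4 of bar 8 is beat (8−1)×4 + 4 = 32 overall.
Running totals: Gmaj7 ends at 6, Ebadd9 ends at 10, C#add9 ends at 15, Bmaj7 ends at 21, Fm7 ends at 23, Gmaj7 ends at 26, Fm ends at 29, Abm ends at 32.
Beat 32 falls within Abm.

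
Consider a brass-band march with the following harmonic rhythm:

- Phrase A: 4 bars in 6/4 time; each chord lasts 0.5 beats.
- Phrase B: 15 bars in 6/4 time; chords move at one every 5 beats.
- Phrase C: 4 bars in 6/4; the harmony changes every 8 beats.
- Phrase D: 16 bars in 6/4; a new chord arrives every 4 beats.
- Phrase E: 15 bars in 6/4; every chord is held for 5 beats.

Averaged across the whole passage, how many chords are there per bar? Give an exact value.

37/18 chords per bar

A: 4 bars of 6 beats is 24 beats; at 0.5 beats each that's 48 chords.
B: 15 bars of 6 beats is 90 beats; at 5 beats each that's 18 chords.
C: 4 bars of 6 beats is 24 beats; at 8 beats each that's 3 chords.
D: 16 bars of 6 beats is 96 beats; at 4 beats each that's 24 chords.
E: 15 bars of 6 beats is 90 beats; at 5 beats each that's 18 chords.
Overall: 111 chords over 54 bars → 111/54 = 37/18 chords per bar.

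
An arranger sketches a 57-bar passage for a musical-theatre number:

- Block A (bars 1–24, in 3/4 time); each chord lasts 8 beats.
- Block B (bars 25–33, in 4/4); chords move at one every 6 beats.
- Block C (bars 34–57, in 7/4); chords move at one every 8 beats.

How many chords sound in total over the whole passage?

36 chords

A has 72 beats and chords last 8 each, so 9 chords.
B has 36 beats and chords last 6 each, so 6 chords.
C has 168 beats and chords last 8 each, so 21 chords.
Total: 9 + 6 + 21 = 36.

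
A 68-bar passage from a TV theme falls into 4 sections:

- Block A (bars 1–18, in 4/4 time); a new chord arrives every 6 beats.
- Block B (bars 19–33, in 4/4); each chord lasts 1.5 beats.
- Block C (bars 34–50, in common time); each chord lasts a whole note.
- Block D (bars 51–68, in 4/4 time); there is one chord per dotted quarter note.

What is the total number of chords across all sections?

117 chords

A has 72 beats and chords last 6 each, so 12 chords.
B has 60 beats and chords last 1.5 each, so 40 chords.
C has 68 beats and chords last 4 each, so 17 chords.
D has 72 beats and chords last 1.5 each, so 48 chords.
Total: 12 + 40 + 17 + 48 = 117.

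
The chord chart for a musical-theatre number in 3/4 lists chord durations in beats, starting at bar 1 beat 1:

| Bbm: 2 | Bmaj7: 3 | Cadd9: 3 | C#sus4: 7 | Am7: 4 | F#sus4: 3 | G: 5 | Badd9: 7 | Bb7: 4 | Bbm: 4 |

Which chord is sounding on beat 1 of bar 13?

Bb7

Beat 1 of bar 13 is beat (13−1)×3 + 1 = 37 overall.
Running totals: Bbm ends at 2, Bmaj7 ends at 5, Cadd9 ends at 8, C#sus4 ends at 15, Am7 ends at 19, F#sus4 ends at 22, G ends at 27, Badd9 ends at 34, Bb7 ends at 38.
Beat 37 falls within Bb7.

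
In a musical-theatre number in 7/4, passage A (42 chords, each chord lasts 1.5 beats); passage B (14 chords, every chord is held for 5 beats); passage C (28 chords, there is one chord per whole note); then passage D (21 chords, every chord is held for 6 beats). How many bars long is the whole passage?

53 bars

A: 42 × 1.5 = 63 beats = 9 bars.
B: 14 × 5 = 70 beats = 10 bars.
C: 28 × 4 = 112 beats = 16 bars.
D: 21 × 6 = 126 beats = 18 bars.
Total: 9 + 10 + 16 + 18 = 53 bars.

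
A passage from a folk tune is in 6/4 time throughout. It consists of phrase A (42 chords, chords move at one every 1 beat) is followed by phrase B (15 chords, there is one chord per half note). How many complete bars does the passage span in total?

A: 42 × 1 = 42 beats = 7 bars.
B: 15 × 2 = 30 beats = 5 bars.
Total: 7 + 5 = 12 bars.

12 bars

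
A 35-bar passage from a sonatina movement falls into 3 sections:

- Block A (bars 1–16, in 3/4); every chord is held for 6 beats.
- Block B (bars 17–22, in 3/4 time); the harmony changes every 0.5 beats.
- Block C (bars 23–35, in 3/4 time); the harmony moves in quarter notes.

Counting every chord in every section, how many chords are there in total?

83 chords

A: 16·3 = 48 beats, 48/6 = 8 chords.
B: 6·3 = 18 beats, 18/0.5 = 36 chords.
C: 13·3 = 39 beats, 39/1 = 39 chords.
Total: 8 + 36 + 39 = 83.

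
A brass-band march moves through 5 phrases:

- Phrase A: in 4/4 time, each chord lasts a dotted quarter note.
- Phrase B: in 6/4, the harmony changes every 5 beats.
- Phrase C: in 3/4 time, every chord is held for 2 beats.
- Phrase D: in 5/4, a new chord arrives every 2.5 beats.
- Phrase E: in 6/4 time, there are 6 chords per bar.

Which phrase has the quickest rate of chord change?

Phrase E

A: each chord is 1.5 beats in 4/4, so 8/3 per bar.
B: each chord is 5 beats in 6/4, so 1.2 per bar.
C: each chord is 2 beats in 3/4, so 1.5 per bar.
D: each chord is 2.5 beats in 5/4, so 2 per bar.
E: each chord is 1 beat in 6/4, so 6 per bar.
Fastest is E at 6 chords/bar.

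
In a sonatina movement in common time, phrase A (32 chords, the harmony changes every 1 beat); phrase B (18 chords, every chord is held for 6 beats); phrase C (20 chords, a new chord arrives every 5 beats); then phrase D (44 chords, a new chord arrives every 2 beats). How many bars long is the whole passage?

A: 32 × 1 = 32 beats = 8 bars.
B: 18 × 6 = 108 beats = 27 bars.
C: 20 × 5 = 100 beats = 25 bars.
D: 44 × 2 = 88 beats = 22 bars.
Total: 8 + 27 + 25 + 22 = 82 bars.

82 bars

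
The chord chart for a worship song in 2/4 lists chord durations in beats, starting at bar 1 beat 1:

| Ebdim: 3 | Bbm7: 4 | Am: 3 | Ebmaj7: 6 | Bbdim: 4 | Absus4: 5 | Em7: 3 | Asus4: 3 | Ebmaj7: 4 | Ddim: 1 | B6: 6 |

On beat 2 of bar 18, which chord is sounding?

Beat 2 of bar 18 is beat (18−1)×2 + 2 = 36 overall.
Running totals: Ebdim ends at 3, Bbm7 ends at 7, Am ends at 10, Ebmaj7 ends at 16, Bbdim ends at 20, Absus4 ends at 25, Em7 ends at 28, Asus4 ends at 31, Ebmaj7 ends at 35, Ddim ends at 36.
Beat 36 falls within Ddim.

Ddim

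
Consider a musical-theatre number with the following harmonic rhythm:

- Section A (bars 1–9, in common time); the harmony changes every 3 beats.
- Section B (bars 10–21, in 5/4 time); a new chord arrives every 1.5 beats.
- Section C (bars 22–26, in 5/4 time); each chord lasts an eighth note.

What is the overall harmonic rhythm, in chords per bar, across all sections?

A: 9 bars of 4 beats is 36 beats; at 3 beats each that's 12 chords.
B: 12 bars of 5 beats is 60 beats; at 1.5 beats each that's 40 chords.
C: 5 bars of 5 beats is 25 beats; at 0.5 beats each that's 50 chords.
Overall: 102 chords over 26 bars → 102/26 = 51/13 chords per bar.

51/13 chords per bar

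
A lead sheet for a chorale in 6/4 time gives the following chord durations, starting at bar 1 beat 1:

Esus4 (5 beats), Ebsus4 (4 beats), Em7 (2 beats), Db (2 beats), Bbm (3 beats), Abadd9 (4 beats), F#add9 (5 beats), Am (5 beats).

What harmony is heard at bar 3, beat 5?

Abadd9

Beat 5 of bar 3 is beat (3−1)×6 + 5 = 17 overall.
Running totals: Esus4 ends at 5, Ebsus4 ends at 9, Em7 ends at 11, Db ends at 13, Bbm ends at 16, Abadd9 ends at 20.
Beat 17 falls within Abadd9.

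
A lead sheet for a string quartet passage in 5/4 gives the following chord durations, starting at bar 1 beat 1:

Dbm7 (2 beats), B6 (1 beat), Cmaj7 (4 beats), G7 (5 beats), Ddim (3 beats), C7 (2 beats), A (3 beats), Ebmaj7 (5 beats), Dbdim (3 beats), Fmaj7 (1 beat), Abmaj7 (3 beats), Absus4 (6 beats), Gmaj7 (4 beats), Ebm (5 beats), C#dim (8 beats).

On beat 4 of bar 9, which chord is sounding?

Ebm

Beat 4 of bar 9 is beat (9−1)×5 + 4 = 44 overall.
Running totals: Dbm7 ends at 2, B6 ends at 3, Cmaj7 ends at 7, G7 ends at 12, Ddim ends at 15, C7 ends at 17, A ends at 20, Ebmaj7 ends at 25, Dbdim ends at 28, Fmaj7 ends at 29, Abmaj7 ends at 32, Absus4 ends at 38, Gmaj7 ends at 42, Ebm ends at 47.
Beat 44 falls within Ebm.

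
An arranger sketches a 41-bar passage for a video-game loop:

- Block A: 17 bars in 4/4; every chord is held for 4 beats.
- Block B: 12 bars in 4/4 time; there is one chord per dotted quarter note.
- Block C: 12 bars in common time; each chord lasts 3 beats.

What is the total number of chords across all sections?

A has 68 beats and chords last 4 each, so 17 chords.
B has 48 beats and chords last 1.5 each, so 32 chords.
C has 48 beats and chords last 3 each, so 16 chords.
Total: 17 + 32 + 16 = 65.

65 chords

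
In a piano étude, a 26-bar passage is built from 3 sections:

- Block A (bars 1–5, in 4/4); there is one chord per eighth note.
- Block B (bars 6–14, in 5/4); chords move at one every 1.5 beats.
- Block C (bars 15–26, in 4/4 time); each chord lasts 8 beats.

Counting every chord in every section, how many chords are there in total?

A: 5 bars × 4 beats = 20 beats; 0.5 beats/chord → 40 chords.
B: 9 bars × 5 beats = 45 beats; 1.5 beats/chord → 30 chords.
C: 12 bars × 4 beats = 48 beats; 8 beats/chord → 6 chords.
Total: 40 + 30 + 6 = 76.

76 chords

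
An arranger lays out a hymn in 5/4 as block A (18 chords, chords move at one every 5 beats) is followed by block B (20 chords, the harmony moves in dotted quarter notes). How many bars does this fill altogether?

A: 18 × 5 = 90 beats = 18 bars.
B: 20 × 1.5 = 30 beats = 6 bars.
Total: 18 + 6 = 24 bars.

24 bars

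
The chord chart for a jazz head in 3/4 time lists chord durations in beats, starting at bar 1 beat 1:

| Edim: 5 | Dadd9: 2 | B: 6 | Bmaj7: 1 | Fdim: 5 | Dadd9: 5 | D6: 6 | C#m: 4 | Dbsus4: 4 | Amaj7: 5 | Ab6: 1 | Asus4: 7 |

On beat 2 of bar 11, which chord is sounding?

C#m

Beat 2 of bar 11 is beat (11−1)×3 + 2 = 32 overall.
Running totals: Edim ends at 5, Dadd9 ends at 7, B ends at 13, Bmaj7 ends at 14, Fdim ends at 19, Dadd9 ends at 24, D6 ends at 30, C#m ends at 34.
Beat 32 falls within C#m.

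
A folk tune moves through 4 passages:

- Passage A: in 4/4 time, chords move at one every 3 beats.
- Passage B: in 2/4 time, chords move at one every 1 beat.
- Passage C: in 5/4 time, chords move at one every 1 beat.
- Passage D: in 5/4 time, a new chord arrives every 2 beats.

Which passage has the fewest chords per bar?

Passage A

A: each chord is 3 beats in 4/4, so 4/3 per bar.
B: each chord is 1 beat in 2/4, so 2 per bar.
C: each chord is 1 beat in 5/4, so 5 per bar.
D: each chord is 2 beats in 5/4, so 2.5 per bar.
Slowest is A at 4/3 chords/bar.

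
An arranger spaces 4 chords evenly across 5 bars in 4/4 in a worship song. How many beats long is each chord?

5 bars × 4 beats/bar = 20 beats total.
20 beats ÷ 4 chords = 5 beats per chord.

5 beats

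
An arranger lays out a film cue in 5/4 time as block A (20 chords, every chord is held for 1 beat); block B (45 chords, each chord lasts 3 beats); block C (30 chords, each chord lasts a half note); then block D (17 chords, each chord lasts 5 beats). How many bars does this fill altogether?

60 bars

A: 20 × 1 = 20 beats = 4 bars.
B: 45 × 3 = 135 beats = 27 bars.
C: 30 × 2 = 60 beats = 12 bars.
D: 17 × 5 = 85 beats = 17 bars.
Total: 4 + 27 + 12 + 17 = 60 bars.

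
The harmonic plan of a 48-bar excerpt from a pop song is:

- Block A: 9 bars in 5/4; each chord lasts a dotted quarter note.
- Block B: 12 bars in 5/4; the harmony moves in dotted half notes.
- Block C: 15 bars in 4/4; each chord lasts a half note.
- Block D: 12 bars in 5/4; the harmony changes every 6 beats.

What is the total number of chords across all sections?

A has 45 beats and chords last 1.5 each, so 30 chords.
B has 60 beats and chords last 3 each, so 20 chords.
C has 60 beats and chords last 2 each, so 30 chords.
D has 60 beats and chords last 6 each, so 10 chords.
Total: 30 + 20 + 30 + 10 = 90.

90 chords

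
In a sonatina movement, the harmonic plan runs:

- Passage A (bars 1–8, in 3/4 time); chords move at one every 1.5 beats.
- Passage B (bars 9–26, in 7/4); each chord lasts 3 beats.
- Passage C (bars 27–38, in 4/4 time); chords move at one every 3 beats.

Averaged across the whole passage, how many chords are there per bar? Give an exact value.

A: 8 × 3 = 24 beats ÷ 1.5 = 16 chords.
B: 18 × 7 = 126 beats ÷ 3 = 42 chords.
C: 12 × 4 = 48 beats ÷ 3 = 16 chords.
Overall: 74 chords over 38 bars → 74/38 = 37/19 chords per bar.

37/19 chords per bar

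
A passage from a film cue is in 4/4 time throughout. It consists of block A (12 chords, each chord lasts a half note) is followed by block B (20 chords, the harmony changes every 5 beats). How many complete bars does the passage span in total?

A: 12 × 2 = 24 beats = 6 bars.
B: 20 × 5 = 100 beats = 25 bars.
Total: 6 + 25 = 31 bars.

31 bars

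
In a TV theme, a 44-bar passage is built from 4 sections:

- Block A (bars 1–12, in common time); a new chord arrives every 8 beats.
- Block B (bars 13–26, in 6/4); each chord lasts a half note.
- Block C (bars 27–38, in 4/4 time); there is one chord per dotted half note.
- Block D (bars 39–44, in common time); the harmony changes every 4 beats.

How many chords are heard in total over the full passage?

70 chords

A: 12 bars × 4 beats = 48 beats; 8 beats/chord → 6 chords.
B: 14 bars × 6 beats = 84 beats; 2 beats/chord → 42 chords.
C: 12 bars × 4 beats = 48 beats; 3 beats/chord → 16 chords.
D: 6 bars × 4 beats = 24 beats; 4 beats/chord → 6 chords.
Total: 6 + 42 + 16 + 6 = 70.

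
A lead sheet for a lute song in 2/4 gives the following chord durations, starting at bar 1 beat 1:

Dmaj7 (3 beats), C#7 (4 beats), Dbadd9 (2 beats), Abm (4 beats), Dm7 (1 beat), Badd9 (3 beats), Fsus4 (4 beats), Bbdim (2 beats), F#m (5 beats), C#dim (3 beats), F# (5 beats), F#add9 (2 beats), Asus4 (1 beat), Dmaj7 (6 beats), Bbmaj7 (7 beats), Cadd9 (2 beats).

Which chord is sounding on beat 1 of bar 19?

Beat 1 of bar 19 is beat (19−1)×2 + 1 = 37 overall.
Running totals: Dmaj7 ends at 3, C#7 ends at 7, Dbadd9 ends at 9, Abm ends at 13, Dm7 ends at 14, Badd9 ends at 17, Fsus4 ends at 21, Bbdim ends at 23, F#m ends at 28, C#dim ends at 31, F# ends at 36, F#add9 ends at 38.
Beat 37 falls within F#add9.

F#add9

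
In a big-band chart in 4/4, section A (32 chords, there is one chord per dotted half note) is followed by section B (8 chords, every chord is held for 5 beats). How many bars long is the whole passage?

34 bars

A: 32 × 3 = 96 beats = 24 bars.
B: 8 × 5 = 40 beats = 10 bars.
Total: 24 + 10 = 34 bars.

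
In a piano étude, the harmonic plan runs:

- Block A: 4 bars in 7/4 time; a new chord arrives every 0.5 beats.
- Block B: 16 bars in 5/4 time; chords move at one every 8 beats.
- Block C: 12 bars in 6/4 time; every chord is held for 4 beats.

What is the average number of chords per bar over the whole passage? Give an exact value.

2.625 chords per bar

A: 4 bars of 7 beats is 28 beats; at 0.5 beats each that's 56 chords.
B: 16 bars of 5 beats is 80 beats; at 8 beats each that's 10 chords.
C: 12 bars of 6 beats is 72 beats; at 4 beats each that's 18 chords.
Overall: 84 chords over 32 bars → 84/32 = 2.625 chords per bar.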